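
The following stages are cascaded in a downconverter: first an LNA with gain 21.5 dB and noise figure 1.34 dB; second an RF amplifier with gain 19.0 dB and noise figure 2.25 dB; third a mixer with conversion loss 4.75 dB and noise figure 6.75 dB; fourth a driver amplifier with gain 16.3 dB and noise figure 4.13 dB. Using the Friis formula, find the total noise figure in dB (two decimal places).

Convert to linear (a loss of L dB is a gain of −L dB): F_i = 10^(NF_i/10), G_i = 10^(G_i,dB/10)
  Stage 1: F_1 = 10^(1.34/10) = 1.361, G_1 = 10^(21.5/10) = 141.3
  Stage 2: F_2 = 10^(2.25/10) = 1.679, G_2 = 10^(19.0/10) = 79.43
  Stage 3: F_3 = 10^(6.75/10) = 4.732, G_3 = 10^(−4.75/10) = 0.3350
  Stage 4: F_4 = 10^(4.13/10) = 2.588, G_4 = 10^(16.3/10) = 42.66
Friis cascade:
  F = 1.361 + (1.679 − 1)/141.3 + (4.732 − 1)/1.122×10⁴ + (2.588 − 1)/3758 = 1.367
NF = 10 log₁₀(1.367) = 1.36 dB

1.36 dB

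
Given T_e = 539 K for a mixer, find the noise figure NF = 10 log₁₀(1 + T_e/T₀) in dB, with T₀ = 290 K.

F = 1 + T_e/T₀ = 1 + 539/290 = 2.85862
NF = 10 log₁₀(2.85862) = 4.56 dB

4.56 dB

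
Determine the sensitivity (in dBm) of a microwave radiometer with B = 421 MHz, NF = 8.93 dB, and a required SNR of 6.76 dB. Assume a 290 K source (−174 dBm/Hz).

Sensitivity = −174 + 10 log₁₀(B) + NF + SNR_min
= −174 + 86.24 + 8.93 + 6.76
= −72.07 dBm → −72.1 dBm

−72.1 dBm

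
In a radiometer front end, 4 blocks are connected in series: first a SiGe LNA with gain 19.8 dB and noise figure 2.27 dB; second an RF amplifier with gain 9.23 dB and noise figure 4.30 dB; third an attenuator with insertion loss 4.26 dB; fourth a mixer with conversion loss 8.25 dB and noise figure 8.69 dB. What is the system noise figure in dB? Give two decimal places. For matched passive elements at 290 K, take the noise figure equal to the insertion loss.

2.37 dB

Convert to linear (a loss of L dB is a gain of −L dB): F_i = 10^(NF_i/10), G_i = 10^(G_i,dB/10)
  Stage 1: F_1 = 10^(2.27/10) = 1.687, G_1 = 10^(19.8/10) = 95.50
  Stage 2: F_2 = 10^(4.30/10) = 2.692, G_2 = 10^(9.23/10) = 8.375
  Stage 3: F_3 = 10^(4.26/10) = 2.667, G_3 = 10^(−4.26/10) = 0.3750
  Stage 4: F_4 = 10^(8.69/10) = 7.396, G_4 = 10^(−8.25/10) = 0.1496
Friis cascade:
  F = 1.687 + (2.692 − 1)/95.50 + (2.667 − 1)/799.8 + (7.396 − 1)/299.9 = 1.728
NF = 10 log₁₀(1.728) = 2.37 dB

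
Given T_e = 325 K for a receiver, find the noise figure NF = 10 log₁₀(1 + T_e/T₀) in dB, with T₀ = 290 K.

3.26 dB

F = 1 + T_e/T₀ = 1 + 325/290 = 2.12069
NF = 10 log₁₀(2.12069) = 3.26 dB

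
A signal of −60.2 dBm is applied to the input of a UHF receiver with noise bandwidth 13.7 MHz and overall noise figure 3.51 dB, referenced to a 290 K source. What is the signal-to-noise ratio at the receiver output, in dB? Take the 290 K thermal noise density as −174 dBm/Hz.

Noise floor: N = −174 + 10 log₁₀(B) + NF
10 log₁₀(1.37×10⁷) = 71.37 dB
N = −174 + 71.37 + 3.51 = −99.12 dBm
SNR = P_sig − N = −60.2 − (−99.12) = 38.92 dB → 38.9 dB

38.9 dB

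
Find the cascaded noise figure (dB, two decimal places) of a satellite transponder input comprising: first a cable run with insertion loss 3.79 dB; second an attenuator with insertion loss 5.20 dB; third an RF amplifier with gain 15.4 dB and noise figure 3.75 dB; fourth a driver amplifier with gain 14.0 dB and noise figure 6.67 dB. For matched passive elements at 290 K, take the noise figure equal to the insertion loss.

12.93 dB

Convert to linear (a loss of L dB is a gain of −L dB): F_i = 10^(NF_i/10), G_i = 10^(G_i,dB/10)
  Stage 1: F_1 = 10^(3.79/10) = 2.393, G_1 = 10^(−3.79/10) = 0.4178
  Stage 2: F_2 = 10^(5.20/10) = 3.311, G_2 = 10^(−5.20/10) = 0.3020
  Stage 3: F_3 = 10^(3.75/10) = 2.371, G_3 = 10^(15.4/10) = 34.67
  Stage 4: F_4 = 10^(6.67/10) = 4.645, G_4 = 10^(14.0/10) = 25.12
Friis cascade:
  F = 2.393 + (3.311 − 1)/0.4178 + (2.371 − 1)/0.1262 + (4.645 − 1)/4.375 = 19.63
NF = 10 log₁₀(19.63) = 12.93 dB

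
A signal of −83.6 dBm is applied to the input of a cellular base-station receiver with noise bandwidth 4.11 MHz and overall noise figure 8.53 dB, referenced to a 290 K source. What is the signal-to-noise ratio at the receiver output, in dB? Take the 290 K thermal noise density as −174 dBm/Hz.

Noise floor: N = −174 + 10 log₁₀(B) + NF
10 log₁₀(4.11×10⁶) = 66.14 dB
N = −174 + 66.14 + 8.53 = −99.33 dBm
SNR = P_sig − N = −83.6 − (−99.33) = 15.73 dB → 15.7 dB

15.7 dB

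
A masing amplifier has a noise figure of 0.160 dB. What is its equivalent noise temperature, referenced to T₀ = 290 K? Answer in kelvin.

F = 10^(0.160/10) = 1.03753
T_e = (F − 1)·T₀ = (1.03753 − 1) × 290 = 10.9 K

10.9 K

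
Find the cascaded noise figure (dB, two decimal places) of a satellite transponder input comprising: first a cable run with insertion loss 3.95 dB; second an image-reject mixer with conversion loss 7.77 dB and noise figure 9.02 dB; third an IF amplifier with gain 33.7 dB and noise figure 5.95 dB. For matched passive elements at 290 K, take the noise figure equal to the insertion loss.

18.02 dB

Convert to linear (a loss of L dB is a gain of −L dB): F_i = 10^(NF_i/10), G_i = 10^(G_i,dB/10)
  Stage 1: F_1 = 10^(3.95/10) = 2.483, G_1 = 10^(−3.95/10) = 0.4027
  Stage 2: F_2 = 10^(9.02/10) = 7.980, G_2 = 10^(−7.77/10) = 0.1671
  Stage 3: F_3 = 10^(5.95/10) = 3.936, G_3 = 10^(33.7/10) = 2344
Friis cascade:
  F = 2.483 + (7.980 − 1)/0.4027 + (3.936 − 1)/0.06730 = 63.43
NF = 10 log₁₀(63.43) = 18.02 dB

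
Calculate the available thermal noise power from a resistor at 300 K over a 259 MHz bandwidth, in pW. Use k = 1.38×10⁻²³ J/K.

P_n = kTB = 1.38×10⁻²³ × 300 × 2.59×10⁸ = 1.07×10⁻¹² W = 1.07 pW

1.07 pW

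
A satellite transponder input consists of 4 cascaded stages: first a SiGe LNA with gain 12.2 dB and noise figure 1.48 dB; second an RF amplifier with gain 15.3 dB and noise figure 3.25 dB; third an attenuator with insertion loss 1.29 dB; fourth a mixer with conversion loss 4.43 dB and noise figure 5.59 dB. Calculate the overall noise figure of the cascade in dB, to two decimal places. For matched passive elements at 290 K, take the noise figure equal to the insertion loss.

Convert to linear (a loss of L dB is a gain of −L dB): F_i = 10^(NF_i/10), G_i = 10^(G_i,dB/10)
  Stage 1: F_1 = 10^(1.48/10) = 1.406, G_1 = 10^(12.2/10) = 16.60
  Stage 2: F_2 = 10^(3.25/10) = 2.113, G_2 = 10^(15.3/10) = 33.88
  Stage 3: F_3 = 10^(1.29/10) = 1.346, G_3 = 10^(−1.29/10) = 0.7430
  Stage 4: F_4 = 10^(5.59/10) = 3.622, G_4 = 10^(−4.43/10) = 0.3606
Friis cascade:
  F = 1.406 + (2.113 − 1)/16.60 + (1.346 − 1)/562.3 + (3.622 − 1)/417.8 = 1.480
NF = 10 log₁₀(1.480) = 1.70 dB

1.70 dB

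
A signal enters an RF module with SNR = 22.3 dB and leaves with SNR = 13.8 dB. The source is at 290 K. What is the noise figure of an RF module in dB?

NF (dB) = SNR_in(dB) − SNR_out(dB) when the source is at T₀
NF = 22.3 − 13.8 = 8.5 dB

8.5 dB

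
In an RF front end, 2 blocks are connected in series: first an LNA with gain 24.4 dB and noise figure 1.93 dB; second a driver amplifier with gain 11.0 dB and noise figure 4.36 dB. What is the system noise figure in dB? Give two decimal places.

1.95 dB

Convert to linear (a loss of L dB is a gain of −L dB): F_i = 10^(NF_i/10), G_i = 10^(G_i,dB/10)
  Stage 1: F_1 = 10^(1.93/10) = 1.560, G_1 = 10^(24.4/10) = 275.4
  Stage 2: F_2 = 10^(4.36/10) = 2.729, G_2 = 10^(11.0/10) = 12.59
Friis cascade:
  F = 1.560 + (2.729 − 1)/275.4 = 1.566
NF = 10 log₁₀(1.566) = 1.95 dB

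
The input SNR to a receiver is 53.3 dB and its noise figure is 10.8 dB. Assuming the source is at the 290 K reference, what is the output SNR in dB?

42.5 dB

By definition F = SNR_in/SNR_out, so in dB: SNR_out = SNR_in − NF
SNR_out = 53.3 − 10.8 = 42.5 dB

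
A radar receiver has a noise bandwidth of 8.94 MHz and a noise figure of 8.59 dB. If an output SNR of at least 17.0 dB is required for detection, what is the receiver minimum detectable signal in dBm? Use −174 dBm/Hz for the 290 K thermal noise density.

−78.9 dBm

Sensitivity = −174 + 10 log₁₀(B) + NF + SNR_min
= −174 + 69.51 + 8.59 + 17.0
= −78.90 dBm → −78.9 dBm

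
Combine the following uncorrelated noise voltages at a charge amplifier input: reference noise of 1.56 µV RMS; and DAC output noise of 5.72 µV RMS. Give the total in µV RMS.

Uncorrelated sources add in power (mean-square): V_tot = √(ΣV_i²)
V_tot = √[(1.56×10⁻⁶)² + (5.72×10⁻⁶)²] = 5.93×10⁻⁶ V = 5.93 µV

5.93 µV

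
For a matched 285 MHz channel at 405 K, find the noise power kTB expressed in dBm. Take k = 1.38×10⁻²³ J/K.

−88.0 dBm

P_n = kTB = 1.38×10⁻²³ × 405 × 2.85×10⁸ = 1.59×10⁻¹² W
In dBm: 10 log₁₀(1.59×10⁻¹² / 10⁻³) = −88.0 dBm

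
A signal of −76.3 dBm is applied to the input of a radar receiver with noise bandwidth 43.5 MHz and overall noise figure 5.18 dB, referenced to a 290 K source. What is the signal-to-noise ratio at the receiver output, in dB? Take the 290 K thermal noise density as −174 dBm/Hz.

16.1 dB

Noise floor: N = −174 + 10 log₁₀(B) + NF
10 log₁₀(4.35×10⁷) = 76.38 dB
N = −174 + 76.38 + 5.18 = −92.44 dBm
SNR = P_sig − N = −76.3 − (−92.44) = 16.14 dB → 16.1 dB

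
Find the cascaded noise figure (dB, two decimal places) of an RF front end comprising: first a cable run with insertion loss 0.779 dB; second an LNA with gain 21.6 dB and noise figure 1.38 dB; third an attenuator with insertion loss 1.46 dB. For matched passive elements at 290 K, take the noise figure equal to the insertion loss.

Convert to linear (a loss of L dB is a gain of −L dB): F_i = 10^(NF_i/10), G_i = 10^(G_i,dB/10)
  Stage 1: F_1 = 10^(0.779/10) = 1.196, G_1 = 10^(−0.779/10) = 0.8358
  Stage 2: F_2 = 10^(1.38/10) = 1.374, G_2 = 10^(21.6/10) = 144.5
  Stage 3: F_3 = 10^(1.46/10) = 1.400, G_3 = 10^(−1.46/10) = 0.7145
Friis cascade:
  F = 1.196 + (1.374 − 1)/0.8358 + (1.400 − 1)/120.8 = 1.647
NF = 10 log₁₀(1.647) = 2.17 dB

2.17 dB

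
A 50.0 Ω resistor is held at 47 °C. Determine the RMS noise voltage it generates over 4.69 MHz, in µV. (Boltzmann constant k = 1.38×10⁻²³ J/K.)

2.04 µV

T = 47 °C + 273.15 = 320.15 K
V_n = √(4kTRB)
4kTRB = 4 × 1.38×10⁻²³ × 320.15 × 5.00×10¹ × 4.69×10⁶ = 4.14×10⁻¹² V²
V_n = √(4.14×10⁻¹²) = 2.04×10⁻⁶ V = 2.04 µV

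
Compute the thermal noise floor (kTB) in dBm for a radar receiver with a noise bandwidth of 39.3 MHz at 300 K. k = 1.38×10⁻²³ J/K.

P_n = kTB = 1.38×10⁻²³ × 300 × 3.93×10⁷ = 1.63×10⁻¹³ W
In dBm: 10 log₁₀(1.63×10⁻¹³ / 10⁻³) = −97.9 dBm

−97.9 dBm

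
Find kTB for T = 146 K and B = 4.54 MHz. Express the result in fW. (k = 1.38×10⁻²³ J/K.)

P_n = kTB = 1.38×10⁻²³ × 146 × 4.54×10⁶ = 9.15×10⁻¹⁵ W = 9.15 fW

9.15 fW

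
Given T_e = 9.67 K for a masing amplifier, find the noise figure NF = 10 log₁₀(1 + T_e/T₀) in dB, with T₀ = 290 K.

F = 1 + T_e/T₀ = 1 + 9.67/290 = 1.03334
NF = 10 log₁₀(1.03334) = 0.142 dB

0.142 dB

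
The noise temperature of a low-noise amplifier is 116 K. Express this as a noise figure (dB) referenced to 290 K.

1.46 dB

F = 1 + T_e/T₀ = 1 + 116/290 = 1.4
NF = 10 log₁₀(1.4) = 1.46 dB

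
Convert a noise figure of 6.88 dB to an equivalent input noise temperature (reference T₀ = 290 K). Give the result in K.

F = 10^(6.88/10) = 4.87528
T_e = (F − 1)·T₀ = (4.87528 − 1) × 290 = 1124 K

1124 K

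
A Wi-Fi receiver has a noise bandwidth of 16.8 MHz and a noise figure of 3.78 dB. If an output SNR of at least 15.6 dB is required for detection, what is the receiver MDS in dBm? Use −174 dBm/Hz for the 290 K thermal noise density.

−82.4 dBm

Sensitivity = −174 + 10 log₁₀(B) + NF + SNR_min
= −174 + 72.25 + 3.78 + 15.6
= −82.37 dBm → −82.4 dBm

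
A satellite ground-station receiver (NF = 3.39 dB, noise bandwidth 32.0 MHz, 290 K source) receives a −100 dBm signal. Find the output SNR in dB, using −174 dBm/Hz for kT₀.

Noise floor: N = −174 + 10 log₁₀(B) + NF
10 log₁₀(3.20×10⁷) = 75.05 dB
N = −174 + 75.05 + 3.39 = −95.56 dBm
SNR = P_sig − N = −100 − (−95.56) = −4.44 dB → −4.4 dB

−4.4 dB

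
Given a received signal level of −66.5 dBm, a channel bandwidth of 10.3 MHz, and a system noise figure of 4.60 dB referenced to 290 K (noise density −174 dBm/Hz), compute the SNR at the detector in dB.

32.8 dB

Noise floor: N = −174 + 10 log₁₀(B) + NF
10 log₁₀(1.03×10⁷) = 70.13 dB
N = −174 + 70.13 + 4.60 = −99.27 dBm
SNR = P_sig − N = −66.5 − (−99.27) = 32.77 dB → 32.8 dB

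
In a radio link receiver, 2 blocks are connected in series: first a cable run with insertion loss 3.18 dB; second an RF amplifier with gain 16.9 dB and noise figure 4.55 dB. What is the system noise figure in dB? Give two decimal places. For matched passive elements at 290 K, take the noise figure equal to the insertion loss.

7.73 dB

Convert to linear (a loss of L dB is a gain of −L dB): F_i = 10^(NF_i/10), G_i = 10^(G_i,dB/10)
  Stage 1: F_1 = 10^(3.18/10) = 2.080, G_1 = 10^(−3.18/10) = 0.4808
  Stage 2: F_2 = 10^(4.55/10) = 2.851, G_2 = 10^(16.9/10) = 48.98
Friis cascade:
  F = 2.080 + (2.851 − 1)/0.4808 = 5.929
NF = 10 log₁₀(5.929) = 7.73 dB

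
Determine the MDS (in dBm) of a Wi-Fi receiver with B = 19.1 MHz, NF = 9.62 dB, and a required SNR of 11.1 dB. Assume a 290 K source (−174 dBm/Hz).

Sensitivity = −174 + 10 log₁₀(B) + NF + SNR_min
= −174 + 72.81 + 9.62 + 11.1
= −80.47 dBm → −80.5 dBm

−80.5 dBm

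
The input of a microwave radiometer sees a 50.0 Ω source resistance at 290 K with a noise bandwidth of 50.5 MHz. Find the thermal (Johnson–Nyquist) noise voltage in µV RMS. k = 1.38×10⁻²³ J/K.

6.36 µV

V_n = √(4kTRB)
4kTRB = 4 × 1.38×10⁻²³ × 290 × 5.00×10¹ × 5.05×10⁷ = 4.04×10⁻¹¹ V²
V_n = √(4.04×10⁻¹¹) = 6.36×10⁻⁶ V = 6.36 µV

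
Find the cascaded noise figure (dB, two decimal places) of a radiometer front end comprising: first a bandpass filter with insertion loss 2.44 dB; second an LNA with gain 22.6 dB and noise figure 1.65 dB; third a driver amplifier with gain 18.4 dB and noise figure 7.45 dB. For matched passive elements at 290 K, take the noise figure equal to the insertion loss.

Convert to linear (a loss of L dB is a gain of −L dB): F_i = 10^(NF_i/10), G_i = 10^(G_i,dB/10)
  Stage 1: F_1 = 10^(2.44/10) = 1.754, G_1 = 10^(−2.44/10) = 0.5702
  Stage 2: F_2 = 10^(1.65/10) = 1.462, G_2 = 10^(22.6/10) = 182.0
  Stage 3: F_3 = 10^(7.45/10) = 5.559, G_3 = 10^(18.4/10) = 69.18
Friis cascade:
  F = 1.754 + (1.462 − 1)/0.5702 + (5.559 − 1)/103.8 = 2.608
NF = 10 log₁₀(2.608) = 4.16 dB

4.16 dB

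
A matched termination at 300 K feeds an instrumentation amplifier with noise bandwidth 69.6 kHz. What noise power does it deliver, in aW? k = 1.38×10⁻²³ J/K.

288 aW

P_n = kTB = 1.38×10⁻²³ × 300 × 6.96×10⁴ = 2.88×10⁻¹⁶ W = 288 aW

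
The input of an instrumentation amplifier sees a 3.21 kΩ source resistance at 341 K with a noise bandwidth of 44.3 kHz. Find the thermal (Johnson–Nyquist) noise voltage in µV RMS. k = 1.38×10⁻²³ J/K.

1.64 µV

V_n = √(4kTRB)
4kTRB = 4 × 1.38×10⁻²³ × 341 × 3.21×10³ × 4.43×10⁴ = 2.68×10⁻¹² V²
V_n = √(2.68×10⁻¹²) = 1.64×10⁻⁶ V = 1.64 µV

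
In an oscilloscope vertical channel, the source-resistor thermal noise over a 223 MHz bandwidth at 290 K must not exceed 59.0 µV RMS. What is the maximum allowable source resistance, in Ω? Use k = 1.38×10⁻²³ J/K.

Johnson–Nyquist: V_n = √(4kTRB) ⇒ R = V_n² / (4kTB)
4kTB = 4 × 1.38×10⁻²³ × 290 × 2.23×10⁸ = 3.57×10⁻¹²
R = (5.90×10⁻⁵)² / 3.57×10⁻¹² = 9.75×10² Ω = 975 Ω

975 Ω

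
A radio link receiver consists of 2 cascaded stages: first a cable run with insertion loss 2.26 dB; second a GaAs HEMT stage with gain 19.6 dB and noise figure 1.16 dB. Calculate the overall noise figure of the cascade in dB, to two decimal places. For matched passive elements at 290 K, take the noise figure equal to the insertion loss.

Convert to linear (a loss of L dB is a gain of −L dB): F_i = 10^(NF_i/10), G_i = 10^(G_i,dB/10)
  Stage 1: F_1 = 10^(2.26/10) = 1.683, G_1 = 10^(−2.26/10) = 0.5943
  Stage 2: F_2 = 10^(1.16/10) = 1.306, G_2 = 10^(19.6/10) = 91.20
Friis cascade:
  F = 1.683 + (1.306 − 1)/0.5943 = 2.198
NF = 10 log₁₀(2.198) = 3.42 dB

3.42 dB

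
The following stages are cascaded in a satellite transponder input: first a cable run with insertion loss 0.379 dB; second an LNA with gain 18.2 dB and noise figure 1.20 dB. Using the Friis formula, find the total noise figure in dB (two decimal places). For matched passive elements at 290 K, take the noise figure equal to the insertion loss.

1.58 dB

Convert to linear (a loss of L dB is a gain of −L dB): F_i = 10^(NF_i/10), G_i = 10^(G_i,dB/10)
  Stage 1: F_1 = 10^(0.379/10) = 1.091, G_1 = 10^(−0.379/10) = 0.9164
  Stage 2: F_2 = 10^(1.20/10) = 1.318, G_2 = 10^(18.2/10) = 66.07
Friis cascade:
  F = 1.091 + (1.318 − 1)/0.9164 = 1.438
NF = 10 log₁₀(1.438) = 1.58 dB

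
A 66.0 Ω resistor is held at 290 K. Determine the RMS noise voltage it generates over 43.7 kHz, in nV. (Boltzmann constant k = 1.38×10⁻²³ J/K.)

V_n = √(4kTRB)
4kTRB = 4 × 1.38×10⁻²³ × 290 × 6.60×10¹ × 4.37×10⁴ = 4.62×10⁻¹⁴ V²
V_n = √(4.62×10⁻¹⁴) = 2.15×10⁻⁷ V = 215 nV

215 nV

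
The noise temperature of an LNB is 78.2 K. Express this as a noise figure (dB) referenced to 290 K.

F = 1 + T_e/T₀ = 1 + 78.2/290 = 1.26966
NF = 10 log₁₀(1.26966) = 1.04 dB

1.04 dB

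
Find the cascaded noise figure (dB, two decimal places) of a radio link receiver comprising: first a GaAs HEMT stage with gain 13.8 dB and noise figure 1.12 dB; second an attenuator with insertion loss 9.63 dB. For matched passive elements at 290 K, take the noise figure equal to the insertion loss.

Convert to linear (a loss of L dB is a gain of −L dB): F_i = 10^(NF_i/10), G_i = 10^(G_i,dB/10)
  Stage 1: F_1 = 10^(1.12/10) = 1.294, G_1 = 10^(13.8/10) = 23.99
  Stage 2: F_2 = 10^(9.63/10) = 9.183, G_2 = 10^(−9.63/10) = 0.1089
Friis cascade:
  F = 1.294 + (9.183 − 1)/23.99 = 1.635
NF = 10 log₁₀(1.635) = 2.14 dB

2.14 dB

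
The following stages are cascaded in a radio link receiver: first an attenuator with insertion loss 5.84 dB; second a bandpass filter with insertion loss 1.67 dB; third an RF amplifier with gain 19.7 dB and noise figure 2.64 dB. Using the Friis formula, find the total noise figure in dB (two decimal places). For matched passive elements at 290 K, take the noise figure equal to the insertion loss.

Convert to linear (a loss of L dB is a gain of −L dB): F_i = 10^(NF_i/10), G_i = 10^(G_i,dB/10)
  Stage 1: F_1 = 10^(5.84/10) = 3.837, G_1 = 10^(−5.84/10) = 0.2606
  Stage 2: F_2 = 10^(1.67/10) = 1.469, G_2 = 10^(−1.67/10) = 0.6808
  Stage 3: F_3 = 10^(2.64/10) = 1.837, G_3 = 10^(19.7/10) = 93.33
Friis cascade:
  F = 3.837 + (1.469 − 1)/0.2606 + (1.837 − 1)/0.1774 = 10.35
NF = 10 log₁₀(10.35) = 10.15 dB

10.15 dB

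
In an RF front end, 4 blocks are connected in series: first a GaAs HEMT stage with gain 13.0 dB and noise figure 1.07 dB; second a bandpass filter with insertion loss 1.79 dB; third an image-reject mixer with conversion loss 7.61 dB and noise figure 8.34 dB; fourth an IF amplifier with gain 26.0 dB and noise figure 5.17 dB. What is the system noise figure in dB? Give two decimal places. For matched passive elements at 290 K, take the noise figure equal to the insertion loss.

Convert to linear (a loss of L dB is a gain of −L dB): F_i = 10^(NF_i/10), G_i = 10^(G_i,dB/10)
  Stage 1: F_1 = 10^(1.07/10) = 1.279, G_1 = 10^(13.0/10) = 19.95
  Stage 2: F_2 = 10^(1.79/10) = 1.510, G_2 = 10^(−1.79/10) = 0.6622
  Stage 3: F_3 = 10^(8.34/10) = 6.823, G_3 = 10^(−7.61/10) = 0.1734
  Stage 4: F_4 = 10^(5.17/10) = 3.289, G_4 = 10^(26.0/10) = 398.1
Friis cascade:
  F = 1.279 + (1.510 − 1)/19.95 + (6.823 − 1)/13.21 + (3.289 − 1)/2.291 = 2.745
NF = 10 log₁₀(2.745) = 4.38 dB

4.38 dB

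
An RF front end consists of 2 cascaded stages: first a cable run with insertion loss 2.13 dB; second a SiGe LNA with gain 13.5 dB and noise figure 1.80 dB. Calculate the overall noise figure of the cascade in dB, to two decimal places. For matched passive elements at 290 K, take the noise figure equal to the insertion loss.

Convert to linear (a loss of L dB is a gain of −L dB): F_i = 10^(NF_i/10), G_i = 10^(G_i,dB/10)
  Stage 1: F_1 = 10^(2.13/10) = 1.633, G_1 = 10^(−2.13/10) = 0.6124
  Stage 2: F_2 = 10^(1.80/10) = 1.514, G_2 = 10^(13.5/10) = 22.39
Friis cascade:
  F = 1.633 + (1.514 − 1)/0.6124 = 2.472
NF = 10 log₁₀(2.472) = 3.93 dB

3.93 dB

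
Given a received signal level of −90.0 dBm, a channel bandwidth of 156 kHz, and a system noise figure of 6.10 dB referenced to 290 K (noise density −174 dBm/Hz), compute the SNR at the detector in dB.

26.0 dB

Noise floor: N = −174 + 10 log₁₀(B) + NF
10 log₁₀(1.56×10⁵) = 51.93 dB
N = −174 + 51.93 + 6.10 = −115.97 dBm
SNR = P_sig − N = −90.0 − (−115.97) = 25.97 dB → 26.0 dB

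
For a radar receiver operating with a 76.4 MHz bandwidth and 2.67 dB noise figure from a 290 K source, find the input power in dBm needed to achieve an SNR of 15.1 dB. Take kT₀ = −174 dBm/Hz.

Sensitivity = −174 + 10 log₁₀(B) + NF + SNR_min
= −174 + 78.83 + 2.67 + 15.1
= −77.40 dBm → −77.4 dBm

−77.4 dBm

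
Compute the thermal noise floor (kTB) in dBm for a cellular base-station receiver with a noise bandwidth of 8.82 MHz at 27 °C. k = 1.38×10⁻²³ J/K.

−104.4 dBm

T = 27 °C + 273.15 = 300.15 K
P_n = kTB = 1.38×10⁻²³ × 300.15 × 8.82×10⁶ = 3.65×10⁻¹⁴ W
In dBm: 10 log₁₀(3.65×10⁻¹⁴ / 10⁻³) = −104.4 dBm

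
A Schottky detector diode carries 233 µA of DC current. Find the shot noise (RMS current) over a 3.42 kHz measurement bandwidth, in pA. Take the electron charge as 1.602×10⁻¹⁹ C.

505 pA

I_n = √(2qI·B)
2qI·B = 2 × 1.602×10⁻¹⁹ × 2.33×10⁻⁴ × 3.42×10³ = 2.55×10⁻¹⁹ A²
I_n = √(2.55×10⁻¹⁹) = 5.05×10⁻¹⁰ A = 505 pA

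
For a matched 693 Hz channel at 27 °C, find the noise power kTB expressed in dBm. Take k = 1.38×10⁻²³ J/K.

−145.4 dBm

T = 27 °C + 273.15 = 300.15 K
P_n = kTB = 1.38×10⁻²³ × 300.15 × 6.93×10² = 2.87×10⁻¹⁸ W
In dBm: 10 log₁₀(2.87×10⁻¹⁸ / 10⁻³) = −145.4 dBm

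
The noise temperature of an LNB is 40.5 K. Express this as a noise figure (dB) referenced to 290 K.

0.568 dB

F = 1 + T_e/T₀ = 1 + 40.5/290 = 1.13966
NF = 10 log₁₀(1.13966) = 0.568 dB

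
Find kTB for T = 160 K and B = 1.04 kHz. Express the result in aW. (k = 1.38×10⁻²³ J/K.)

P_n = kTB = 1.38×10⁻²³ × 160 × 1.04×10³ = 2.30×10⁻¹⁸ W = 2.30 aW

2.30 aW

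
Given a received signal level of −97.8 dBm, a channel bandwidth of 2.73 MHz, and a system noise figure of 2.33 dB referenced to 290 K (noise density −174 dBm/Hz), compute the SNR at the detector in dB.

Noise floor: N = −174 + 10 log₁₀(B) + NF
10 log₁₀(2.73×10⁶) = 64.36 dB
N = −174 + 64.36 + 2.33 = −107.31 dBm
SNR = P_sig − N = −97.8 − (−107.31) = 9.51 dB → 9.5 dB

9.5 dB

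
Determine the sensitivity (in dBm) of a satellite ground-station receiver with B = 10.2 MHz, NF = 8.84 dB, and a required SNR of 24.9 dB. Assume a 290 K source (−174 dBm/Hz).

Sensitivity = −174 + 10 log₁₀(B) + NF + SNR_min
= −174 + 70.09 + 8.84 + 24.9
= −70.17 dBm → −70.2 dBm

−70.2 dBm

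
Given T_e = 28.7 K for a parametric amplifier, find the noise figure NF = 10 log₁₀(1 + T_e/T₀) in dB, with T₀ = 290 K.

0.410 dB

F = 1 + T_e/T₀ = 1 + 28.7/290 = 1.09897
NF = 10 log₁₀(1.09897) = 0.410 dB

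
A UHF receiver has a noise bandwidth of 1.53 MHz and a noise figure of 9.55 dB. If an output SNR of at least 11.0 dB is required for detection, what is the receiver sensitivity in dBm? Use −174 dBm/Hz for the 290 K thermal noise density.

Sensitivity = −174 + 10 log₁₀(B) + NF + SNR_min
= −174 + 61.85 + 9.55 + 11.0
= −91.60 dBm → −91.6 dBm

−91.6 dBm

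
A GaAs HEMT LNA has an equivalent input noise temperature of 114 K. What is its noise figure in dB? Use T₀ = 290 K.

1.44 dB

F = 1 + T_e/T₀ = 1 + 114/290 = 1.3931
NF = 10 log₁₀(1.3931) = 1.44 dB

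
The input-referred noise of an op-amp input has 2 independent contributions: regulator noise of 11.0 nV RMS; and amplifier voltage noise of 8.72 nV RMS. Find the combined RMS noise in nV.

14.0 nV

Uncorrelated sources add in power (mean-square): V_tot = √(ΣV_i²)
V_tot = √[(1.10×10⁻⁸)² + (8.72×10⁻⁹)²] = 1.40×10⁻⁸ V = 14.0 nV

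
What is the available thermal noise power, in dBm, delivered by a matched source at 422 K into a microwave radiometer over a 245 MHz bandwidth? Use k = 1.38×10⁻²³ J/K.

−88.5 dBm

P_n = kTB = 1.38×10⁻²³ × 422 × 2.45×10⁸ = 1.43×10⁻¹² W
In dBm: 10 log₁₀(1.43×10⁻¹² / 10⁻³) = −88.5 dBm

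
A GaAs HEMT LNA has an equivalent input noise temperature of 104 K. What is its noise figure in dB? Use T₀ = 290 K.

F = 1 + T_e/T₀ = 1 + 104/290 = 1.35862
NF = 10 log₁₀(1.35862) = 1.33 dB

1.33 dB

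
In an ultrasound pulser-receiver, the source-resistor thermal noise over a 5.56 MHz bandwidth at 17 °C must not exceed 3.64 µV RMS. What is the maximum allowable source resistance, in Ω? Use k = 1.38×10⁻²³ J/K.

149 Ω

T = 17 °C + 273.15 = 290.15 K
Johnson–Nyquist: V_n = √(4kTRB) ⇒ R = V_n² / (4kTB)
4kTB = 4 × 1.38×10⁻²³ × 290.15 × 5.56×10⁶ = 8.91×10⁻¹⁴
R = (3.64×10⁻⁶)² / 8.91×10⁻¹⁴ = 1.49×10² Ω = 149 Ω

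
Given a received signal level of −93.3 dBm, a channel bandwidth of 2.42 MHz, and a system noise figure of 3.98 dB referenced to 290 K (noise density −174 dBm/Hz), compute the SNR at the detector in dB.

12.9 dB

Noise floor: N = −174 + 10 log₁₀(B) + NF
10 log₁₀(2.42×10⁶) = 63.84 dB
N = −174 + 63.84 + 3.98 = −106.18 dBm
SNR = P_sig − N = −93.3 − (−106.18) = 12.88 dB → 12.9 dB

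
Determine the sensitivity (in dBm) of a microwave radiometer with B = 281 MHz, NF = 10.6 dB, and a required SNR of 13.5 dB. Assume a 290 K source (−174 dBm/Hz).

Sensitivity = −174 + 10 log₁₀(B) + NF + SNR_min
= −174 + 84.49 + 10.6 + 13.5
= −65.41 dBm → −65.4 dBm

−65.4 dBm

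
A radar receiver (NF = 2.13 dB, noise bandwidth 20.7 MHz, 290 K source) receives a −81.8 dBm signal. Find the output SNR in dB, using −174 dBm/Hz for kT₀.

16.9 dB

Noise floor: N = −174 + 10 log₁₀(B) + NF
10 log₁₀(2.07×10⁷) = 73.16 dB
N = −174 + 73.16 + 2.13 = −98.71 dBm
SNR = P_sig − N = −81.8 − (−98.71) = 16.91 dB → 16.9 dB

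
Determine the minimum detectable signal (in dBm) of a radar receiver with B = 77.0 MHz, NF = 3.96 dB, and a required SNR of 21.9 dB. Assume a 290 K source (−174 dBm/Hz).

−69.3 dBm

Sensitivity = −174 + 10 log₁₀(B) + NF + SNR_min
= −174 + 78.86 + 3.96 + 21.9
= −69.28 dBm → −69.3 dBm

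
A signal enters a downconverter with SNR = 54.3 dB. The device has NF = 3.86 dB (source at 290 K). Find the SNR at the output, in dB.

By definition F = SNR_in/SNR_out, so in dB: SNR_out = SNR_in − NF
SNR_out = 54.3 − 3.86 = 50.44 dB

50.44 dB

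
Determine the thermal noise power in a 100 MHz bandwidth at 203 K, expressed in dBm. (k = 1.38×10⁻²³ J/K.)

P_n = kTB = 1.38×10⁻²³ × 203 × 1.00×10⁸ = 2.80×10⁻¹³ W
In dBm: 10 log₁₀(2.80×10⁻¹³ / 10⁻³) = −95.5 dBm

−95.5 dBm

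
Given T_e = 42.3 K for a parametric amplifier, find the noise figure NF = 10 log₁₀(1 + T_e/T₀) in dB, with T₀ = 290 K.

F = 1 + T_e/T₀ = 1 + 42.3/290 = 1.14586
NF = 10 log₁₀(1.14586) = 0.591 dB

0.591 dB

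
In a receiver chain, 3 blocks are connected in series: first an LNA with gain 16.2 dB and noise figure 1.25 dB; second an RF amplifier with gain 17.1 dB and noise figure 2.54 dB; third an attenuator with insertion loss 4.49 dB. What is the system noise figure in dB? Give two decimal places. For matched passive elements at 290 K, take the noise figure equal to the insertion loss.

1.31 dB

Convert to linear (a loss of L dB is a gain of −L dB): F_i = 10^(NF_i/10), G_i = 10^(G_i,dB/10)
  Stage 1: F_1 = 10^(1.25/10) = 1.334, G_1 = 10^(16.2/10) = 41.69
  Stage 2: F_2 = 10^(2.54/10) = 1.795, G_2 = 10^(17.1/10) = 51.29
  Stage 3: F_3 = 10^(4.49/10) = 2.812, G_3 = 10^(−4.49/10) = 0.3556
Friis cascade:
  F = 1.334 + (1.795 − 1)/41.69 + (2.812 − 1)/2138 = 1.353
NF = 10 log₁₀(1.353) = 1.31 dB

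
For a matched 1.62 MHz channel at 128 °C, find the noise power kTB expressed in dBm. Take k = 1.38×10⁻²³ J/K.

−110.5 dBm

T = 128 °C + 273.15 = 401.15 K
P_n = kTB = 1.38×10⁻²³ × 401.15 × 1.62×10⁶ = 8.97×10⁻¹⁵ W
In dBm: 10 log₁₀(8.97×10⁻¹⁵ / 10⁻³) = −110.5 dBm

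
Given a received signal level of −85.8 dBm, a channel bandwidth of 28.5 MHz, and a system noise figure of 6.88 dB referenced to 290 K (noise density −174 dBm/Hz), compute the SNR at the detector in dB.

6.8 dB

Noise floor: N = −174 + 10 log₁₀(B) + NF
10 log₁₀(2.85×10⁷) = 74.55 dB
N = −174 + 74.55 + 6.88 = −92.57 dBm
SNR = P_sig − N = −85.8 − (−92.57) = 6.77 dB → 6.8 dB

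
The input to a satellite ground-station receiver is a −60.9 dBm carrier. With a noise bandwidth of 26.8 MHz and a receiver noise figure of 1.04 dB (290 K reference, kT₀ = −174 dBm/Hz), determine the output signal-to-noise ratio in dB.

Noise floor: N = −174 + 10 log₁₀(B) + NF
10 log₁₀(2.68×10⁷) = 74.28 dB
N = −174 + 74.28 + 1.04 = −98.68 dBm
SNR = P_sig − N = −60.9 − (−98.68) = 37.78 dB → 37.8 dB

37.8 dB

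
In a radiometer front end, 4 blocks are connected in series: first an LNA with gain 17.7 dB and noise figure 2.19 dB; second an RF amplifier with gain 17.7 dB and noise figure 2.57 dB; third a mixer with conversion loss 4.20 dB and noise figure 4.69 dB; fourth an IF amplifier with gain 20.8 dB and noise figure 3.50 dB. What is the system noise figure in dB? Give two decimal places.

2.23 dB

Convert to linear (a loss of L dB is a gain of −L dB): F_i = 10^(NF_i/10), G_i = 10^(G_i,dB/10)
  Stage 1: F_1 = 10^(2.19/10) = 1.656, G_1 = 10^(17.7/10) = 58.88
  Stage 2: F_2 = 10^(2.57/10) = 1.807, G_2 = 10^(17.7/10) = 58.88
  Stage 3: F_3 = 10^(4.69/10) = 2.944, G_3 = 10^(−4.20/10) = 0.3802
  Stage 4: F_4 = 10^(3.50/10) = 2.239, G_4 = 10^(20.8/10) = 120.2
Friis cascade:
  F = 1.656 + (1.807 − 1)/58.88 + (2.944 − 1)/3467 + (2.239 − 1)/1318 = 1.671
NF = 10 log₁₀(1.671) = 2.23 dB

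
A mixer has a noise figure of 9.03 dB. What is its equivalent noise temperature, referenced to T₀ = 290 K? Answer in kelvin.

F = 10^(9.03/10) = 7.99834
T_e = (F − 1)·T₀ = (7.99834 − 1) × 290 = 2030 K

2030 K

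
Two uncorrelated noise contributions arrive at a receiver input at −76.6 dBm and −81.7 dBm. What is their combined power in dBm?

Convert to linear, add, convert back:
P₁ = 2.19×10⁻¹¹ W, P₂ = 6.76×10⁻¹² W
P_tot = 2.86×10⁻¹¹ W → 10 log₁₀(P_tot / 10⁻³) = −75.4 dBm

−75.4 dBm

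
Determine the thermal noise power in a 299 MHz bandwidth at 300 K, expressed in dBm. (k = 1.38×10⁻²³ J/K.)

−89.1 dBm

P_n = kTB = 1.38×10⁻²³ × 300 × 2.99×10⁸ = 1.24×10⁻¹² W
In dBm: 10 log₁₀(1.24×10⁻¹² / 10⁻³) = −89.1 dBm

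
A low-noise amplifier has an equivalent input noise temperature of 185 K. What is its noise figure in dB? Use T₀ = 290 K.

2.14 dB

F = 1 + T_e/T₀ = 1 + 185/290 = 1.63793
NF = 10 log₁₀(1.63793) = 2.14 dB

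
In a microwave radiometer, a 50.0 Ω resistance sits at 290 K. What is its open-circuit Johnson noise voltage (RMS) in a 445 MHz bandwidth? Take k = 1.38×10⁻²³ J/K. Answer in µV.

V_n = √(4kTRB)
4kTRB = 4 × 1.38×10⁻²³ × 290 × 5.00×10¹ × 4.45×10⁸ = 3.56×10⁻¹⁰ V²
V_n = √(3.56×10⁻¹⁰) = 1.89×10⁻⁵ V = 18.9 µV

18.9 µV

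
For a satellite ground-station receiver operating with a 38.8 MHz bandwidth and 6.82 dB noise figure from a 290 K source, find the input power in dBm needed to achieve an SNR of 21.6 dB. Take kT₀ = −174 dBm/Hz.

−69.7 dBm

Sensitivity = −174 + 10 log₁₀(B) + NF + SNR_min
= −174 + 75.89 + 6.82 + 21.6
= −69.69 dBm → −69.7 dBm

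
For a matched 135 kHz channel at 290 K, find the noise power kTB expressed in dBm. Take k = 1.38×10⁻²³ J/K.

−122.7 dBm

P_n = kTB = 1.38×10⁻²³ × 290 × 1.35×10⁵ = 5.40×10⁻¹⁶ W
In dBm: 10 log₁₀(5.40×10⁻¹⁶ / 10⁻³) = −122.7 dBm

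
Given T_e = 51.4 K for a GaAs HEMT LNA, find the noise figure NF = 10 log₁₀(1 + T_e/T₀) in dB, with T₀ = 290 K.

0.709 dB

F = 1 + T_e/T₀ = 1 + 51.4/290 = 1.17724
NF = 10 log₁₀(1.17724) = 0.709 dB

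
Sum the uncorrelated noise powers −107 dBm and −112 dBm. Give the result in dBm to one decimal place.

Convert to linear, add, convert back:
P₁ = 2.00×10⁻¹⁴ W, P₂ = 6.31×10⁻¹⁵ W
P_tot = 2.63×10⁻¹⁴ W → 10 log₁₀(P_tot / 10⁻³) = −105.8 dBm

−105.8 dBm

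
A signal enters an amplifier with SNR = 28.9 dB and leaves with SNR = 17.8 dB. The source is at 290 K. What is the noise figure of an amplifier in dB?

11.1 dB

NF (dB) = SNR_in(dB) − SNR_out(dB) when the source is at T₀
NF = 28.9 − 17.8 = 11.1 dB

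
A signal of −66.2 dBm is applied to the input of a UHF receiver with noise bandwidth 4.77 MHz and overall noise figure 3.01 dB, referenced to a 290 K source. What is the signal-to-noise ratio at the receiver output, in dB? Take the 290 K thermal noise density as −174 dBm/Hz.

38.0 dB

Noise floor: N = −174 + 10 log₁₀(B) + NF
10 log₁₀(4.77×10⁶) = 66.79 dB
N = −174 + 66.79 + 3.01 = −104.20 dBm
SNR = P_sig − N = −66.2 − (−104.20) = 38.00 dB → 38.0 dB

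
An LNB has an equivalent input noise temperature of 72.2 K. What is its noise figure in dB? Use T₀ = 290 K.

0.966 dB

F = 1 + T_e/T₀ = 1 + 72.2/290 = 1.24897
NF = 10 log₁₀(1.24897) = 0.966 dB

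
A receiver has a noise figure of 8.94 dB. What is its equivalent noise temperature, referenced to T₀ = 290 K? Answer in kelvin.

F = 10^(8.94/10) = 7.8343
T_e = (F − 1)·T₀ = (7.8343 − 1) × 290 = 1982 K

1982 K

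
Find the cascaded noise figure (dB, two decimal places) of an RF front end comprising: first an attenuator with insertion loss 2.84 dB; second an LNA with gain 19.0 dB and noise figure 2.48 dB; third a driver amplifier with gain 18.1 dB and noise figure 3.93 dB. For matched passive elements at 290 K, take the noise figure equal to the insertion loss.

Convert to linear (a loss of L dB is a gain of −L dB): F_i = 10^(NF_i/10), G_i = 10^(G_i,dB/10)
  Stage 1: F_1 = 10^(2.84/10) = 1.923, G_1 = 10^(−2.84/10) = 0.5200
  Stage 2: F_2 = 10^(2.48/10) = 1.770, G_2 = 10^(19.0/10) = 79.43
  Stage 3: F_3 = 10^(3.93/10) = 2.472, G_3 = 10^(18.1/10) = 64.57
Friis cascade:
  F = 1.923 + (1.770 − 1)/0.5200 + (2.472 − 1)/41.30 = 3.440
NF = 10 log₁₀(3.440) = 5.37 dB

5.37 dB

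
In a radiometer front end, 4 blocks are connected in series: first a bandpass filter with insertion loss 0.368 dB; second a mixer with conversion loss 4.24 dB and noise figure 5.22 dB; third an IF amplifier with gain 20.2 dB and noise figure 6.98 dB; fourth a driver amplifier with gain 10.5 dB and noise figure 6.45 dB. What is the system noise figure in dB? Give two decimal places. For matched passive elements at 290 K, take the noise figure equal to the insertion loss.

Convert to linear (a loss of L dB is a gain of −L dB): F_i = 10^(NF_i/10), G_i = 10^(G_i,dB/10)
  Stage 1: F_1 = 10^(0.368/10) = 1.088, G_1 = 10^(−0.368/10) = 0.9188
  Stage 2: F_2 = 10^(5.22/10) = 3.327, G_2 = 10^(−4.24/10) = 0.3767
  Stage 3: F_3 = 10^(6.98/10) = 4.989, G_3 = 10^(20.2/10) = 104.7
  Stage 4: F_4 = 10^(6.45/10) = 4.416, G_4 = 10^(10.5/10) = 11.22
Friis cascade:
  F = 1.088 + (3.327 − 1)/0.9188 + (4.989 − 1)/0.3461 + (4.416 − 1)/36.24 = 15.24
NF = 10 log₁₀(15.24) = 11.83 dB

11.83 dB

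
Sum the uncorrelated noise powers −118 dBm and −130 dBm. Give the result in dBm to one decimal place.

Convert to linear, add, convert back:
P₁ = 1.58×10⁻¹⁵ W, P₂ = 1.00×10⁻¹⁶ W
P_tot = 1.68×10⁻¹⁵ W → 10 log₁₀(P_tot / 10⁻³) = −117.7 dBm

−117.7 dBm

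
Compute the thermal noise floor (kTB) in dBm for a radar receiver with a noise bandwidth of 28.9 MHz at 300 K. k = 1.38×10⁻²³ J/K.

P_n = kTB = 1.38×10⁻²³ × 300 × 2.89×10⁷ = 1.20×10⁻¹³ W
In dBm: 10 log₁₀(1.20×10⁻¹³ / 10⁻³) = −99.2 dBm

−99.2 dBm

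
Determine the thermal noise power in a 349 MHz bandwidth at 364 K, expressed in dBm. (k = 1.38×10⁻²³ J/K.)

−87.6 dBm

P_n = kTB = 1.38×10⁻²³ × 364 × 3.49×10⁸ = 1.75×10⁻¹² W
In dBm: 10 log₁₀(1.75×10⁻¹² / 10⁻³) = −87.6 dBm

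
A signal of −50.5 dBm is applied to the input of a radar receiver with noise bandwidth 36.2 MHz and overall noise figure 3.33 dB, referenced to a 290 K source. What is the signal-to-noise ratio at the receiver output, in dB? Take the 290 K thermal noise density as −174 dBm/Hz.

44.6 dB

Noise floor: N = −174 + 10 log₁₀(B) + NF
10 log₁₀(3.62×10⁷) = 75.59 dB
N = −174 + 75.59 + 3.33 = −95.08 dBm
SNR = P_sig − N = −50.5 − (−95.08) = 44.58 dB → 44.6 dB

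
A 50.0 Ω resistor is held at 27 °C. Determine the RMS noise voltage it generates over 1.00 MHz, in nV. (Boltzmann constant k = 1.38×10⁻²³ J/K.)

910 nV

T = 27 °C + 273.15 = 300.15 K
V_n = √(4kTRB)
4kTRB = 4 × 1.38×10⁻²³ × 300.15 × 5.00×10¹ × 1.00×10⁶ = 8.28×10⁻¹³ V²
V_n = √(8.28×10⁻¹³) = 9.10×10⁻⁷ V = 910 nV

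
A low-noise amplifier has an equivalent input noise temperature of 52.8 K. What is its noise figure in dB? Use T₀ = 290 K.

0.726 dB

F = 1 + T_e/T₀ = 1 + 52.8/290 = 1.18207
NF = 10 log₁₀(1.18207) = 0.726 dB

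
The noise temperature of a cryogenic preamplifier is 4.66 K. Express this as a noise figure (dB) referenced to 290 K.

0.069 dB

F = 1 + T_e/T₀ = 1 + 4.66/290 = 1.01607
NF = 10 log₁₀(1.01607) = 0.069 dB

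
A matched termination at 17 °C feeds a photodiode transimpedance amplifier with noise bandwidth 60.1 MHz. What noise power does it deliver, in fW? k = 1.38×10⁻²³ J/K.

241 fW

T = 17 °C + 273.15 = 290.15 K
P_n = kTB = 1.38×10⁻²³ × 290.15 × 6.01×10⁷ = 2.41×10⁻¹³ W = 241 fW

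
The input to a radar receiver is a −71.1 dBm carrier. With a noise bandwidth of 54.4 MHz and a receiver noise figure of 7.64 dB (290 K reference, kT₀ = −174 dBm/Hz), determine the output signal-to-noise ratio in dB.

17.9 dB

Noise floor: N = −174 + 10 log₁₀(B) + NF
10 log₁₀(5.44×10⁷) = 77.36 dB
N = −174 + 77.36 + 7.64 = −89.00 dBm
SNR = P_sig − N = −71.1 − (−89.00) = 17.90 dB → 17.9 dB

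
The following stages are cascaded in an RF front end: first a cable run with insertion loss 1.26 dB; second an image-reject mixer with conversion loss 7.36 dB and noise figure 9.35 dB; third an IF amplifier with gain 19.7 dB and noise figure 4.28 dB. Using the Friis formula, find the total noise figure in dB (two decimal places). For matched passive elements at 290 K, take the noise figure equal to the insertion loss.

Convert to linear (a loss of L dB is a gain of −L dB): F_i = 10^(NF_i/10), G_i = 10^(G_i,dB/10)
  Stage 1: F_1 = 10^(1.26/10) = 1.337, G_1 = 10^(−1.26/10) = 0.7482
  Stage 2: F_2 = 10^(9.35/10) = 8.610, G_2 = 10^(−7.36/10) = 0.1837
  Stage 3: F_3 = 10^(4.28/10) = 2.679, G_3 = 10^(19.7/10) = 93.33
Friis cascade:
  F = 1.337 + (8.610 − 1)/0.7482 + (2.679 − 1)/0.1374 = 23.73
NF = 10 log₁₀(23.73) = 13.75 dB

13.75 dB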